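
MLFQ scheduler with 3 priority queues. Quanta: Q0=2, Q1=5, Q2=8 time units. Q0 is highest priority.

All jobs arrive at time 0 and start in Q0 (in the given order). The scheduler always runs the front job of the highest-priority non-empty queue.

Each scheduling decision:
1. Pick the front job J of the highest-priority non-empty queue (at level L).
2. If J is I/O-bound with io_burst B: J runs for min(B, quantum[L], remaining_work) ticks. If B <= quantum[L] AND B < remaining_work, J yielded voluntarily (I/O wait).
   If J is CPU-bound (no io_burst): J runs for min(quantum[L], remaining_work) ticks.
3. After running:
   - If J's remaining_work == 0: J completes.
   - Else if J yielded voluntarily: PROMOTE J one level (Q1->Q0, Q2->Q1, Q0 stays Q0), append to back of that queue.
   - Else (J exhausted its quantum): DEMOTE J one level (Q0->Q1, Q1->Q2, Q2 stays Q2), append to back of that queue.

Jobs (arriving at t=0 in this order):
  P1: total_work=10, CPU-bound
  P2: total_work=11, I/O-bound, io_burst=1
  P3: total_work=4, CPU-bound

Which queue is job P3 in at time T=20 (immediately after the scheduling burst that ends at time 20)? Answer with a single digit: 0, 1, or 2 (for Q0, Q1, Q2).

Answer: 1

Derivation:
t=0-2: P1@Q0 runs 2, rem=8, quantum used, demote→Q1. Q0=[P2,P3] Q1=[P1] Q2=[]
t=2-3: P2@Q0 runs 1, rem=10, I/O yield, promote→Q0. Q0=[P3,P2] Q1=[P1] Q2=[]
t=3-5: P3@Q0 runs 2, rem=2, quantum used, demote→Q1. Q0=[P2] Q1=[P1,P3] Q2=[]
t=5-6: P2@Q0 runs 1, rem=9, I/O yield, promote→Q0. Q0=[P2] Q1=[P1,P3] Q2=[]
t=6-7: P2@Q0 runs 1, rem=8, I/O yield, promote→Q0. Q0=[P2] Q1=[P1,P3] Q2=[]
t=7-8: P2@Q0 runs 1, rem=7, I/O yield, promote→Q0. Q0=[P2] Q1=[P1,P3] Q2=[]
t=8-9: P2@Q0 runs 1, rem=6, I/O yield, promote→Q0. Q0=[P2] Q1=[P1,P3] Q2=[]
t=9-10: P2@Q0 runs 1, rem=5, I/O yield, promote→Q0. Q0=[P2] Q1=[P1,P3] Q2=[]
t=10-11: P2@Q0 runs 1, rem=4, I/O yield, promote→Q0. Q0=[P2] Q1=[P1,P3] Q2=[]
t=11-12: P2@Q0 runs 1, rem=3, I/O yield, promote→Q0. Q0=[P2] Q1=[P1,P3] Q2=[]
t=12-13: P2@Q0 runs 1, rem=2, I/O yield, promote→Q0. Q0=[P2] Q1=[P1,P3] Q2=[]
t=13-14: P2@Q0 runs 1, rem=1, I/O yield, promote→Q0. Q0=[P2] Q1=[P1,P3] Q2=[]
t=14-15: P2@Q0 runs 1, rem=0, completes. Q0=[] Q1=[P1,P3] Q2=[]
t=15-20: P1@Q1 runs 5, rem=3, quantum used, demote→Q2. Q0=[] Q1=[P3] Q2=[P1]
t=20-22: P3@Q1 runs 2, rem=0, completes. Q0=[] Q1=[] Q2=[P1]
t=22-25: P1@Q2 runs 3, rem=0, completes. Q0=[] Q1=[] Q2=[]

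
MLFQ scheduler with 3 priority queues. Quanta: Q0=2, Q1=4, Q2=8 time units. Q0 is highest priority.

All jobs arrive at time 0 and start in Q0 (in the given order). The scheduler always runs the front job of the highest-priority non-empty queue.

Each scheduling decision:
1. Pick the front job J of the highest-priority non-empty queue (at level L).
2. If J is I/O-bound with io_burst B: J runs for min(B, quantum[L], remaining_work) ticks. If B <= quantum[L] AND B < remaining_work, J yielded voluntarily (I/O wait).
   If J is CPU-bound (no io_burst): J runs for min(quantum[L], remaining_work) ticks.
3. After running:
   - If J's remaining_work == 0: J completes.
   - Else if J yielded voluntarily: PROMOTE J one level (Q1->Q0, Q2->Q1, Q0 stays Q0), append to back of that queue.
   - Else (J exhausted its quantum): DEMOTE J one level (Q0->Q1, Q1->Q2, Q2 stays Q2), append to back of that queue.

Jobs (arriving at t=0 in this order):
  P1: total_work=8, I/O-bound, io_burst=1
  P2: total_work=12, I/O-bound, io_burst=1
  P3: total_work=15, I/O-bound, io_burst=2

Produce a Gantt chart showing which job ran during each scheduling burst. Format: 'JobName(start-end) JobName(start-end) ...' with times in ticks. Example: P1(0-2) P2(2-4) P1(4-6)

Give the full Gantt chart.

t=0-1: P1@Q0 runs 1, rem=7, I/O yield, promote→Q0. Q0=[P2,P3,P1] Q1=[] Q2=[]
t=1-2: P2@Q0 runs 1, rem=11, I/O yield, promote→Q0. Q0=[P3,P1,P2] Q1=[] Q2=[]
t=2-4: P3@Q0 runs 2, rem=13, I/O yield, promote→Q0. Q0=[P1,P2,P3] Q1=[] Q2=[]
t=4-5: P1@Q0 runs 1, rem=6, I/O yield, promote→Q0. Q0=[P2,P3,P1] Q1=[] Q2=[]
t=5-6: P2@Q0 runs 1, rem=10, I/O yield, promote→Q0. Q0=[P3,P1,P2] Q1=[] Q2=[]
t=6-8: P3@Q0 runs 2, rem=11, I/O yield, promote→Q0. Q0=[P1,P2,P3] Q1=[] Q2=[]
t=8-9: P1@Q0 runs 1, rem=5, I/O yield, promote→Q0. Q0=[P2,P3,P1] Q1=[] Q2=[]
t=9-10: P2@Q0 runs 1, rem=9, I/O yield, promote→Q0. Q0=[P3,P1,P2] Q1=[] Q2=[]
t=10-12: P3@Q0 runs 2, rem=9, I/O yield, promote→Q0. Q0=[P1,P2,P3] Q1=[] Q2=[]
t=12-13: P1@Q0 runs 1, rem=4, I/O yield, promote→Q0. Q0=[P2,P3,P1] Q1=[] Q2=[]
t=13-14: P2@Q0 runs 1, rem=8, I/O yield, promote→Q0. Q0=[P3,P1,P2] Q1=[] Q2=[]
t=14-16: P3@Q0 runs 2, rem=7, I/O yield, promote→Q0. Q0=[P1,P2,P3] Q1=[] Q2=[]
t=16-17: P1@Q0 runs 1, rem=3, I/O yield, promote→Q0. Q0=[P2,P3,P1] Q1=[] Q2=[]
t=17-18: P2@Q0 runs 1, rem=7, I/O yield, promote→Q0. Q0=[P3,P1,P2] Q1=[] Q2=[]
t=18-20: P3@Q0 runs 2, rem=5, I/O yield, promote→Q0. Q0=[P1,P2,P3] Q1=[] Q2=[]
t=20-21: P1@Q0 runs 1, rem=2, I/O yield, promote→Q0. Q0=[P2,P3,P1] Q1=[] Q2=[]
t=21-22: P2@Q0 runs 1, rem=6, I/O yield, promote→Q0. Q0=[P3,P1,P2] Q1=[] Q2=[]
t=22-24: P3@Q0 runs 2, rem=3, I/O yield, promote→Q0. Q0=[P1,P2,P3] Q1=[] Q2=[]
t=24-25: P1@Q0 runs 1, rem=1, I/O yield, promote→Q0. Q0=[P2,P3,P1] Q1=[] Q2=[]
t=25-26: P2@Q0 runs 1, rem=5, I/O yield, promote→Q0. Q0=[P3,P1,P2] Q1=[] Q2=[]
t=26-28: P3@Q0 runs 2, rem=1, I/O yield, promote→Q0. Q0=[P1,P2,P3] Q1=[] Q2=[]
t=28-29: P1@Q0 runs 1, rem=0, completes. Q0=[P2,P3] Q1=[] Q2=[]
t=29-30: P2@Q0 runs 1, rem=4, I/O yield, promote→Q0. Q0=[P3,P2] Q1=[] Q2=[]
t=30-31: P3@Q0 runs 1, rem=0, completes. Q0=[P2] Q1=[] Q2=[]
t=31-32: P2@Q0 runs 1, rem=3, I/O yield, promote→Q0. Q0=[P2] Q1=[] Q2=[]
t=32-33: P2@Q0 runs 1, rem=2, I/O yield, promote→Q0. Q0=[P2] Q1=[] Q2=[]
t=33-34: P2@Q0 runs 1, rem=1, I/O yield, promote→Q0. Q0=[P2] Q1=[] Q2=[]
t=34-35: P2@Q0 runs 1, rem=0, completes. Q0=[] Q1=[] Q2=[]

Answer: P1(0-1) P2(1-2) P3(2-4) P1(4-5) P2(5-6) P3(6-8) P1(8-9) P2(9-10) P3(10-12) P1(12-13) P2(13-14) P3(14-16) P1(16-17) P2(17-18) P3(18-20) P1(20-21) P2(21-22) P3(22-24) P1(24-25) P2(25-26) P3(26-28) P1(28-29) P2(29-30) P3(30-31) P2(31-32) P2(32-33) P2(33-34) P2(34-35)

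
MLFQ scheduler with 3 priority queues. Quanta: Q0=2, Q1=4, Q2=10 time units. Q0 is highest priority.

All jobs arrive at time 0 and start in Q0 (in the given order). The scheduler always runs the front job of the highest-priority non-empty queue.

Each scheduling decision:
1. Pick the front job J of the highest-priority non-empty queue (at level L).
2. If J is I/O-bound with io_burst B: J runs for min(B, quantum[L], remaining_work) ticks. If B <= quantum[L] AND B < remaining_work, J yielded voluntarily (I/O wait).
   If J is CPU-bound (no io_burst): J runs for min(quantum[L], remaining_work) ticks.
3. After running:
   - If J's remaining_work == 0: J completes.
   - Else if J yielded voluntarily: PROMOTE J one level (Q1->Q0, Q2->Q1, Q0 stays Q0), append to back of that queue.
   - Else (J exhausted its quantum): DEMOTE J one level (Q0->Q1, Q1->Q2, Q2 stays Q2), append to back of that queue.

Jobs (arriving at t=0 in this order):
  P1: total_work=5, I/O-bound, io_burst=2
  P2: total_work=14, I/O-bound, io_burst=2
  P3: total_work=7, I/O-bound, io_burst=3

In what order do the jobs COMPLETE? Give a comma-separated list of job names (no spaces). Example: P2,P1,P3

Answer: P1,P2,P3

Derivation:
t=0-2: P1@Q0 runs 2, rem=3, I/O yield, promote→Q0. Q0=[P2,P3,P1] Q1=[] Q2=[]
t=2-4: P2@Q0 runs 2, rem=12, I/O yield, promote→Q0. Q0=[P3,P1,P2] Q1=[] Q2=[]
t=4-6: P3@Q0 runs 2, rem=5, quantum used, demote→Q1. Q0=[P1,P2] Q1=[P3] Q2=[]
t=6-8: P1@Q0 runs 2, rem=1, I/O yield, promote→Q0. Q0=[P2,P1] Q1=[P3] Q2=[]
t=8-10: P2@Q0 runs 2, rem=10, I/O yield, promote→Q0. Q0=[P1,P2] Q1=[P3] Q2=[]
t=10-11: P1@Q0 runs 1, rem=0, completes. Q0=[P2] Q1=[P3] Q2=[]
t=11-13: P2@Q0 runs 2, rem=8, I/O yield, promote→Q0. Q0=[P2] Q1=[P3] Q2=[]
t=13-15: P2@Q0 runs 2, rem=6, I/O yield, promote→Q0. Q0=[P2] Q1=[P3] Q2=[]
t=15-17: P2@Q0 runs 2, rem=4, I/O yield, promote→Q0. Q0=[P2] Q1=[P3] Q2=[]
t=17-19: P2@Q0 runs 2, rem=2, I/O yield, promote→Q0. Q0=[P2] Q1=[P3] Q2=[]
t=19-21: P2@Q0 runs 2, rem=0, completes. Q0=[] Q1=[P3] Q2=[]
t=21-24: P3@Q1 runs 3, rem=2, I/O yield, promote→Q0. Q0=[P3] Q1=[] Q2=[]
t=24-26: P3@Q0 runs 2, rem=0, completes. Q0=[] Q1=[] Q2=[]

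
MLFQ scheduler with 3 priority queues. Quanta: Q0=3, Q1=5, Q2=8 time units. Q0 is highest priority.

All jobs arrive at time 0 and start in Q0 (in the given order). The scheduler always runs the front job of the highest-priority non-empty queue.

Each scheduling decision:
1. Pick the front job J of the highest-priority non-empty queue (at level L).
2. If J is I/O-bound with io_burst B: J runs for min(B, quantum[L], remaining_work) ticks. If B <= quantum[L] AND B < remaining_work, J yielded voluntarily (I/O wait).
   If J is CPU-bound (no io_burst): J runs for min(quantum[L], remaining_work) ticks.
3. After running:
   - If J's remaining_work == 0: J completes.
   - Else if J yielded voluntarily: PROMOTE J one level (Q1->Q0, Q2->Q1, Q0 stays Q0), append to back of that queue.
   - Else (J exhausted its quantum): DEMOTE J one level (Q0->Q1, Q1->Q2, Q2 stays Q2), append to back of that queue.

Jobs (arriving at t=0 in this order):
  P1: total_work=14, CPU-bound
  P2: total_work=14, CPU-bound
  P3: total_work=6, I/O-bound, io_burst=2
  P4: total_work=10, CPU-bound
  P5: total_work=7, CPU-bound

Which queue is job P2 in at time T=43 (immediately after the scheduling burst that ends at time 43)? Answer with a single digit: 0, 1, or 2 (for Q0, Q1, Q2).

t=0-3: P1@Q0 runs 3, rem=11, quantum used, demote→Q1. Q0=[P2,P3,P4,P5] Q1=[P1] Q2=[]
t=3-6: P2@Q0 runs 3, rem=11, quantum used, demote→Q1. Q0=[P3,P4,P5] Q1=[P1,P2] Q2=[]
t=6-8: P3@Q0 runs 2, rem=4, I/O yield, promote→Q0. Q0=[P4,P5,P3] Q1=[P1,P2] Q2=[]
t=8-11: P4@Q0 runs 3, rem=7, quantum used, demote→Q1. Q0=[P5,P3] Q1=[P1,P2,P4] Q2=[]
t=11-14: P5@Q0 runs 3, rem=4, quantum used, demote→Q1. Q0=[P3] Q1=[P1,P2,P4,P5] Q2=[]
t=14-16: P3@Q0 runs 2, rem=2, I/O yield, promote→Q0. Q0=[P3] Q1=[P1,P2,P4,P5] Q2=[]
t=16-18: P3@Q0 runs 2, rem=0, completes. Q0=[] Q1=[P1,P2,P4,P5] Q2=[]
t=18-23: P1@Q1 runs 5, rem=6, quantum used, demote→Q2. Q0=[] Q1=[P2,P4,P5] Q2=[P1]
t=23-28: P2@Q1 runs 5, rem=6, quantum used, demote→Q2. Q0=[] Q1=[P4,P5] Q2=[P1,P2]
t=28-33: P4@Q1 runs 5, rem=2, quantum used, demote→Q2. Q0=[] Q1=[P5] Q2=[P1,P2,P4]
t=33-37: P5@Q1 runs 4, rem=0, completes. Q0=[] Q1=[] Q2=[P1,P2,P4]
t=37-43: P1@Q2 runs 6, rem=0, completes. Q0=[] Q1=[] Q2=[P2,P4]
t=43-49: P2@Q2 runs 6, rem=0, completes. Q0=[] Q1=[] Q2=[P4]
t=49-51: P4@Q2 runs 2, rem=0, completes. Q0=[] Q1=[] Q2=[]

Answer: 2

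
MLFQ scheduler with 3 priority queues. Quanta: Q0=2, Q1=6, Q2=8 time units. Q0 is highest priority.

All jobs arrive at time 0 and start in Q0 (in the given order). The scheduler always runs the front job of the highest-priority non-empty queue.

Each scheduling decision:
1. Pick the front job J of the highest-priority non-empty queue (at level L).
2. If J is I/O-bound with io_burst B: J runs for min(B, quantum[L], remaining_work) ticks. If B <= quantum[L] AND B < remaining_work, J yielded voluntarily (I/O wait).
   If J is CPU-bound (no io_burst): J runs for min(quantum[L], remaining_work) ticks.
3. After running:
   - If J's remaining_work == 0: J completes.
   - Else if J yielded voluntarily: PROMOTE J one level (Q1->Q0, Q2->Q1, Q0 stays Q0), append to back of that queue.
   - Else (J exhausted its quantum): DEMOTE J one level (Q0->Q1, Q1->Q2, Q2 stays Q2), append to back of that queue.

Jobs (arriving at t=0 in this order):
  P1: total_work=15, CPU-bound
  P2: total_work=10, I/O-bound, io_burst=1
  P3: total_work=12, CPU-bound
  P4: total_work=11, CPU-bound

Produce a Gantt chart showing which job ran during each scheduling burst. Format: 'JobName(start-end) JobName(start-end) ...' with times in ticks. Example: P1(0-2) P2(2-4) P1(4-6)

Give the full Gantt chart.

Answer: P1(0-2) P2(2-3) P3(3-5) P4(5-7) P2(7-8) P2(8-9) P2(9-10) P2(10-11) P2(11-12) P2(12-13) P2(13-14) P2(14-15) P2(15-16) P1(16-22) P3(22-28) P4(28-34) P1(34-41) P3(41-45) P4(45-48)

Derivation:
t=0-2: P1@Q0 runs 2, rem=13, quantum used, demote→Q1. Q0=[P2,P3,P4] Q1=[P1] Q2=[]
t=2-3: P2@Q0 runs 1, rem=9, I/O yield, promote→Q0. Q0=[P3,P4,P2] Q1=[P1] Q2=[]
t=3-5: P3@Q0 runs 2, rem=10, quantum used, demote→Q1. Q0=[P4,P2] Q1=[P1,P3] Q2=[]
t=5-7: P4@Q0 runs 2, rem=9, quantum used, demote→Q1. Q0=[P2] Q1=[P1,P3,P4] Q2=[]
t=7-8: P2@Q0 runs 1, rem=8, I/O yield, promote→Q0. Q0=[P2] Q1=[P1,P3,P4] Q2=[]
t=8-9: P2@Q0 runs 1, rem=7, I/O yield, promote→Q0. Q0=[P2] Q1=[P1,P3,P4] Q2=[]
t=9-10: P2@Q0 runs 1, rem=6, I/O yield, promote→Q0. Q0=[P2] Q1=[P1,P3,P4] Q2=[]
t=10-11: P2@Q0 runs 1, rem=5, I/O yield, promote→Q0. Q0=[P2] Q1=[P1,P3,P4] Q2=[]
t=11-12: P2@Q0 runs 1, rem=4, I/O yield, promote→Q0. Q0=[P2] Q1=[P1,P3,P4] Q2=[]
t=12-13: P2@Q0 runs 1, rem=3, I/O yield, promote→Q0. Q0=[P2] Q1=[P1,P3,P4] Q2=[]
t=13-14: P2@Q0 runs 1, rem=2, I/O yield, promote→Q0. Q0=[P2] Q1=[P1,P3,P4] Q2=[]
t=14-15: P2@Q0 runs 1, rem=1, I/O yield, promote→Q0. Q0=[P2] Q1=[P1,P3,P4] Q2=[]
t=15-16: P2@Q0 runs 1, rem=0, completes. Q0=[] Q1=[P1,P3,P4] Q2=[]
t=16-22: P1@Q1 runs 6, rem=7, quantum used, demote→Q2. Q0=[] Q1=[P3,P4] Q2=[P1]
t=22-28: P3@Q1 runs 6, rem=4, quantum used, demote→Q2. Q0=[] Q1=[P4] Q2=[P1,P3]
t=28-34: P4@Q1 runs 6, rem=3, quantum used, demote→Q2. Q0=[] Q1=[] Q2=[P1,P3,P4]
t=34-41: P1@Q2 runs 7, rem=0, completes. Q0=[] Q1=[] Q2=[P3,P4]
t=41-45: P3@Q2 runs 4, rem=0, completes. Q0=[] Q1=[] Q2=[P4]
t=45-48: P4@Q2 runs 3, rem=0, completes. Q0=[] Q1=[] Q2=[]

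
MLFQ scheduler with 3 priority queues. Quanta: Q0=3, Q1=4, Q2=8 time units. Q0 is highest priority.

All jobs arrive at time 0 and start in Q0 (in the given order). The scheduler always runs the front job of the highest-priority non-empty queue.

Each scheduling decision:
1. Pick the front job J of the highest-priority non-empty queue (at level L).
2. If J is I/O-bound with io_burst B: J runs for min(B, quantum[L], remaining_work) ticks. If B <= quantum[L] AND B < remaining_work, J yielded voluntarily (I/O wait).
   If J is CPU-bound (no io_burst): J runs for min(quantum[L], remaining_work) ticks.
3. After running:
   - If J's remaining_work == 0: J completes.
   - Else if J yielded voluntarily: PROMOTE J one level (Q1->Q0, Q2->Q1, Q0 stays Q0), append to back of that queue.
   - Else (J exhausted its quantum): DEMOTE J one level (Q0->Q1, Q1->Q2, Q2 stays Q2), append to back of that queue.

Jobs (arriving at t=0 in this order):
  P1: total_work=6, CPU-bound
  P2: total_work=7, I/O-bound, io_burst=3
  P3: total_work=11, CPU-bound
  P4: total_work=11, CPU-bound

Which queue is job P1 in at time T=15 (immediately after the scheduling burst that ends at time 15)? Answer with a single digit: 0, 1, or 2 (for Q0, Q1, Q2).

t=0-3: P1@Q0 runs 3, rem=3, quantum used, demote→Q1. Q0=[P2,P3,P4] Q1=[P1] Q2=[]
t=3-6: P2@Q0 runs 3, rem=4, I/O yield, promote→Q0. Q0=[P3,P4,P2] Q1=[P1] Q2=[]
t=6-9: P3@Q0 runs 3, rem=8, quantum used, demote→Q1. Q0=[P4,P2] Q1=[P1,P3] Q2=[]
t=9-12: P4@Q0 runs 3, rem=8, quantum used, demote→Q1. Q0=[P2] Q1=[P1,P3,P4] Q2=[]
t=12-15: P2@Q0 runs 3, rem=1, I/O yield, promote→Q0. Q0=[P2] Q1=[P1,P3,P4] Q2=[]
t=15-16: P2@Q0 runs 1, rem=0, completes. Q0=[] Q1=[P1,P3,P4] Q2=[]
t=16-19: P1@Q1 runs 3, rem=0, completes. Q0=[] Q1=[P3,P4] Q2=[]
t=19-23: P3@Q1 runs 4, rem=4, quantum used, demote→Q2. Q0=[] Q1=[P4] Q2=[P3]
t=23-27: P4@Q1 runs 4, rem=4, quantum used, demote→Q2. Q0=[] Q1=[] Q2=[P3,P4]
t=27-31: P3@Q2 runs 4, rem=0, completes. Q0=[] Q1=[] Q2=[P4]
t=31-35: P4@Q2 runs 4, rem=0, completes. Q0=[] Q1=[] Q2=[]

Answer: 1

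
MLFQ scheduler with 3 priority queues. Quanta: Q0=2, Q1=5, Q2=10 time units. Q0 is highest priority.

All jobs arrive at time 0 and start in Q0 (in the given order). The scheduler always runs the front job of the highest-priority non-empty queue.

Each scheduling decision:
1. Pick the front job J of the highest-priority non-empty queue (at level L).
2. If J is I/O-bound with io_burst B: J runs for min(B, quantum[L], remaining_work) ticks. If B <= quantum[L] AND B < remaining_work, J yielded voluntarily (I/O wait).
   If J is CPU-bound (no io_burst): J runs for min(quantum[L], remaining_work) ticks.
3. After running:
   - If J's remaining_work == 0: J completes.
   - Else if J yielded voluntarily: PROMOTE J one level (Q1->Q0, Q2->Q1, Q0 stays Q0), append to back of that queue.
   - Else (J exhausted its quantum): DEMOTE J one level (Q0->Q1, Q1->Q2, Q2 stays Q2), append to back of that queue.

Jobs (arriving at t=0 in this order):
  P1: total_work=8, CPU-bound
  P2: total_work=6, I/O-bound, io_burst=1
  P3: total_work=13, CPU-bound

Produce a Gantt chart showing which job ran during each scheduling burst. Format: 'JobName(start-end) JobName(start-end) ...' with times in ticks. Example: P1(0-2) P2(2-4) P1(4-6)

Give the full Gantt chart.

t=0-2: P1@Q0 runs 2, rem=6, quantum used, demote→Q1. Q0=[P2,P3] Q1=[P1] Q2=[]
t=2-3: P2@Q0 runs 1, rem=5, I/O yield, promote→Q0. Q0=[P3,P2] Q1=[P1] Q2=[]
t=3-5: P3@Q0 runs 2, rem=11, quantum used, demote→Q1. Q0=[P2] Q1=[P1,P3] Q2=[]
t=5-6: P2@Q0 runs 1, rem=4, I/O yield, promote→Q0. Q0=[P2] Q1=[P1,P3] Q2=[]
t=6-7: P2@Q0 runs 1, rem=3, I/O yield, promote→Q0. Q0=[P2] Q1=[P1,P3] Q2=[]
t=7-8: P2@Q0 runs 1, rem=2, I/O yield, promote→Q0. Q0=[P2] Q1=[P1,P3] Q2=[]
t=8-9: P2@Q0 runs 1, rem=1, I/O yield, promote→Q0. Q0=[P2] Q1=[P1,P3] Q2=[]
t=9-10: P2@Q0 runs 1, rem=0, completes. Q0=[] Q1=[P1,P3] Q2=[]
t=10-15: P1@Q1 runs 5, rem=1, quantum used, demote→Q2. Q0=[] Q1=[P3] Q2=[P1]
t=15-20: P3@Q1 runs 5, rem=6, quantum used, demote→Q2. Q0=[] Q1=[] Q2=[P1,P3]
t=20-21: P1@Q2 runs 1, rem=0, completes. Q0=[] Q1=[] Q2=[P3]
t=21-27: P3@Q2 runs 6, rem=0, completes. Q0=[] Q1=[] Q2=[]

Answer: P1(0-2) P2(2-3) P3(3-5) P2(5-6) P2(6-7) P2(7-8) P2(8-9) P2(9-10) P1(10-15) P3(15-20) P1(20-21) P3(21-27)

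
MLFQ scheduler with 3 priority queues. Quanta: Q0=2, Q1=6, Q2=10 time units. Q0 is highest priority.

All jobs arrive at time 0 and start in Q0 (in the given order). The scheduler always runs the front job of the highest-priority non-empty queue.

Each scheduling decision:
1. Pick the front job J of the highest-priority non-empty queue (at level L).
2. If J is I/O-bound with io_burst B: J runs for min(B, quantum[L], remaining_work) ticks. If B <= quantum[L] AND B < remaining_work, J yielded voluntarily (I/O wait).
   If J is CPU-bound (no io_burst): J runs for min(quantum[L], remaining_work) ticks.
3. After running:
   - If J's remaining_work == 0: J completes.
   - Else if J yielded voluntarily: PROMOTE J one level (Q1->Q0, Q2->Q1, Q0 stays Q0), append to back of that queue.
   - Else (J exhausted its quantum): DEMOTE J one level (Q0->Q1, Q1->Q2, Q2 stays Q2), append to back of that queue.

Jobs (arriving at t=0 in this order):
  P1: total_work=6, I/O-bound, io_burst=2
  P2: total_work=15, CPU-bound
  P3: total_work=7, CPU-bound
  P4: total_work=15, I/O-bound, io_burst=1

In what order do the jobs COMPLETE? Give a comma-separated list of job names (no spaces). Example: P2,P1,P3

Answer: P1,P4,P3,P2

Derivation:
t=0-2: P1@Q0 runs 2, rem=4, I/O yield, promote→Q0. Q0=[P2,P3,P4,P1] Q1=[] Q2=[]
t=2-4: P2@Q0 runs 2, rem=13, quantum used, demote→Q1. Q0=[P3,P4,P1] Q1=[P2] Q2=[]
t=4-6: P3@Q0 runs 2, rem=5, quantum used, demote→Q1. Q0=[P4,P1] Q1=[P2,P3] Q2=[]
t=6-7: P4@Q0 runs 1, rem=14, I/O yield, promote→Q0. Q0=[P1,P4] Q1=[P2,P3] Q2=[]
t=7-9: P1@Q0 runs 2, rem=2, I/O yield, promote→Q0. Q0=[P4,P1] Q1=[P2,P3] Q2=[]
t=9-10: P4@Q0 runs 1, rem=13, I/O yield, promote→Q0. Q0=[P1,P4] Q1=[P2,P3] Q2=[]
t=10-12: P1@Q0 runs 2, rem=0, completes. Q0=[P4] Q1=[P2,P3] Q2=[]
t=12-13: P4@Q0 runs 1, rem=12, I/O yield, promote→Q0. Q0=[P4] Q1=[P2,P3] Q2=[]
t=13-14: P4@Q0 runs 1, rem=11, I/O yield, promote→Q0. Q0=[P4] Q1=[P2,P3] Q2=[]
t=14-15: P4@Q0 runs 1, rem=10, I/O yield, promote→Q0. Q0=[P4] Q1=[P2,P3] Q2=[]
t=15-16: P4@Q0 runs 1, rem=9, I/O yield, promote→Q0. Q0=[P4] Q1=[P2,P3] Q2=[]
t=16-17: P4@Q0 runs 1, rem=8, I/O yield, promote→Q0. Q0=[P4] Q1=[P2,P3] Q2=[]
t=17-18: P4@Q0 runs 1, rem=7, I/O yield, promote→Q0. Q0=[P4] Q1=[P2,P3] Q2=[]
t=18-19: P4@Q0 runs 1, rem=6, I/O yield, promote→Q0. Q0=[P4] Q1=[P2,P3] Q2=[]
t=19-20: P4@Q0 runs 1, rem=5, I/O yield, promote→Q0. Q0=[P4] Q1=[P2,P3] Q2=[]
t=20-21: P4@Q0 runs 1, rem=4, I/O yield, promote→Q0. Q0=[P4] Q1=[P2,P3] Q2=[]
t=21-22: P4@Q0 runs 1, rem=3, I/O yield, promote→Q0. Q0=[P4] Q1=[P2,P3] Q2=[]
t=22-23: P4@Q0 runs 1, rem=2, I/O yield, promote→Q0. Q0=[P4] Q1=[P2,P3] Q2=[]
t=23-24: P4@Q0 runs 1, rem=1, I/O yield, promote→Q0. Q0=[P4] Q1=[P2,P3] Q2=[]
t=24-25: P4@Q0 runs 1, rem=0, completes. Q0=[] Q1=[P2,P3] Q2=[]
t=25-31: P2@Q1 runs 6, rem=7, quantum used, demote→Q2. Q0=[] Q1=[P3] Q2=[P2]
t=31-36: P3@Q1 runs 5, rem=0, completes. Q0=[] Q1=[] Q2=[P2]
t=36-43: P2@Q2 runs 7, rem=0, completes. Q0=[] Q1=[] Q2=[]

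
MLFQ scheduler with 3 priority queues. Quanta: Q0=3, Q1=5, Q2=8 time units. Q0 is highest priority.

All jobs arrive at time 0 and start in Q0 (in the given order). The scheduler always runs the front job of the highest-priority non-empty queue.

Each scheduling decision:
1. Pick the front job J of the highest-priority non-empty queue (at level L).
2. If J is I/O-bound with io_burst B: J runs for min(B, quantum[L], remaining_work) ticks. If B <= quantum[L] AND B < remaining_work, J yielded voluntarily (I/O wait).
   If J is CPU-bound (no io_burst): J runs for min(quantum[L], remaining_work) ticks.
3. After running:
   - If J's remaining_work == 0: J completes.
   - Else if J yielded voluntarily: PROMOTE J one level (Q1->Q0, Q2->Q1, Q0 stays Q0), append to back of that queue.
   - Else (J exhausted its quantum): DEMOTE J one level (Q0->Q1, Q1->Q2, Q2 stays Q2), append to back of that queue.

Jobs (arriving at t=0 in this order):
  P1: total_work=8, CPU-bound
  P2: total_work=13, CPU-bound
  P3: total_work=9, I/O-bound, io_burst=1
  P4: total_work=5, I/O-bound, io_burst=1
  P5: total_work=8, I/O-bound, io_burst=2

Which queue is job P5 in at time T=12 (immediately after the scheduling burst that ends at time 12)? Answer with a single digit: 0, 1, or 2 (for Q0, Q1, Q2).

Answer: 0

Derivation:
t=0-3: P1@Q0 runs 3, rem=5, quantum used, demote→Q1. Q0=[P2,P3,P4,P5] Q1=[P1] Q2=[]
t=3-6: P2@Q0 runs 3, rem=10, quantum used, demote→Q1. Q0=[P3,P4,P5] Q1=[P1,P2] Q2=[]
t=6-7: P3@Q0 runs 1, rem=8, I/O yield, promote→Q0. Q0=[P4,P5,P3] Q1=[P1,P2] Q2=[]
t=7-8: P4@Q0 runs 1, rem=4, I/O yield, promote→Q0. Q0=[P5,P3,P4] Q1=[P1,P2] Q2=[]
t=8-10: P5@Q0 runs 2, rem=6, I/O yield, promote→Q0. Q0=[P3,P4,P5] Q1=[P1,P2] Q2=[]
t=10-11: P3@Q0 runs 1, rem=7, I/O yield, promote→Q0. Q0=[P4,P5,P3] Q1=[P1,P2] Q2=[]
t=11-12: P4@Q0 runs 1, rem=3, I/O yield, promote→Q0. Q0=[P5,P3,P4] Q1=[P1,P2] Q2=[]
t=12-14: P5@Q0 runs 2, rem=4, I/O yield, promote→Q0. Q0=[P3,P4,P5] Q1=[P1,P2] Q2=[]
t=14-15: P3@Q0 runs 1, rem=6, I/O yield, promote→Q0. Q0=[P4,P5,P3] Q1=[P1,P2] Q2=[]
t=15-16: P4@Q0 runs 1, rem=2, I/O yield, promote→Q0. Q0=[P5,P3,P4] Q1=[P1,P2] Q2=[]
t=16-18: P5@Q0 runs 2, rem=2, I/O yield, promote→Q0. Q0=[P3,P4,P5] Q1=[P1,P2] Q2=[]
t=18-19: P3@Q0 runs 1, rem=5, I/O yield, promote→Q0. Q0=[P4,P5,P3] Q1=[P1,P2] Q2=[]
t=19-20: P4@Q0 runs 1, rem=1, I/O yield, promote→Q0. Q0=[P5,P3,P4] Q1=[P1,P2] Q2=[]
t=20-22: P5@Q0 runs 2, rem=0, completes. Q0=[P3,P4] Q1=[P1,P2] Q2=[]
t=22-23: P3@Q0 runs 1, rem=4, I/O yield, promote→Q0. Q0=[P4,P3] Q1=[P1,P2] Q2=[]
t=23-24: P4@Q0 runs 1, rem=0, completes. Q0=[P3] Q1=[P1,P2] Q2=[]
t=24-25: P3@Q0 runs 1, rem=3, I/O yield, promote→Q0. Q0=[P3] Q1=[P1,P2] Q2=[]
t=25-26: P3@Q0 runs 1, rem=2, I/O yield, promote→Q0. Q0=[P3] Q1=[P1,P2] Q2=[]
t=26-27: P3@Q0 runs 1, rem=1, I/O yield, promote→Q0. Q0=[P3] Q1=[P1,P2] Q2=[]
t=27-28: P3@Q0 runs 1, rem=0, completes. Q0=[] Q1=[P1,P2] Q2=[]
t=28-33: P1@Q1 runs 5, rem=0, completes. Q0=[] Q1=[P2] Q2=[]
t=33-38: P2@Q1 runs 5, rem=5, quantum used, demote→Q2. Q0=[] Q1=[] Q2=[P2]
t=38-43: P2@Q2 runs 5, rem=0, completes. Q0=[] Q1=[] Q2=[]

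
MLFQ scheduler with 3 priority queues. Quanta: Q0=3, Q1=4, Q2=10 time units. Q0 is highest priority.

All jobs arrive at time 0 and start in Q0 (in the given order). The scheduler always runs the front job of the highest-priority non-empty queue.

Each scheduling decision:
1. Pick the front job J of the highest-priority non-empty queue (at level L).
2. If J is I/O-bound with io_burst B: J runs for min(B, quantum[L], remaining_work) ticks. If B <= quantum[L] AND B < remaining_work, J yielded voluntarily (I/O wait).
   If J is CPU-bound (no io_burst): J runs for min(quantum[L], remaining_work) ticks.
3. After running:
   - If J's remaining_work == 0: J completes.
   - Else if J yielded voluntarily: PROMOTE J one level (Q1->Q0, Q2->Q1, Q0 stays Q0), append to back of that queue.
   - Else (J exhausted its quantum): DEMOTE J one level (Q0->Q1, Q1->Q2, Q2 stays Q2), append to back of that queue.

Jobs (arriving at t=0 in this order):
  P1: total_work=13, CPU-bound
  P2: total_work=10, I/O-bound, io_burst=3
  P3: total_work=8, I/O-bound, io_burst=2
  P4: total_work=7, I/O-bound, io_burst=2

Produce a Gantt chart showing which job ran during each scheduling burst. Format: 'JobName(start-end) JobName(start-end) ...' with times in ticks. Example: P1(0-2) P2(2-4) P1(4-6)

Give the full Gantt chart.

t=0-3: P1@Q0 runs 3, rem=10, quantum used, demote→Q1. Q0=[P2,P3,P4] Q1=[P1] Q2=[]
t=3-6: P2@Q0 runs 3, rem=7, I/O yield, promote→Q0. Q0=[P3,P4,P2] Q1=[P1] Q2=[]
t=6-8: P3@Q0 runs 2, rem=6, I/O yield, promote→Q0. Q0=[P4,P2,P3] Q1=[P1] Q2=[]
t=8-10: P4@Q0 runs 2, rem=5, I/O yield, promote→Q0. Q0=[P2,P3,P4] Q1=[P1] Q2=[]
t=10-13: P2@Q0 runs 3, rem=4, I/O yield, promote→Q0. Q0=[P3,P4,P2] Q1=[P1] Q2=[]
t=13-15: P3@Q0 runs 2, rem=4, I/O yield, promote→Q0. Q0=[P4,P2,P3] Q1=[P1] Q2=[]
t=15-17: P4@Q0 runs 2, rem=3, I/O yield, promote→Q0. Q0=[P2,P3,P4] Q1=[P1] Q2=[]
t=17-20: P2@Q0 runs 3, rem=1, I/O yield, promote→Q0. Q0=[P3,P4,P2] Q1=[P1] Q2=[]
t=20-22: P3@Q0 runs 2, rem=2, I/O yield, promote→Q0. Q0=[P4,P2,P3] Q1=[P1] Q2=[]
t=22-24: P4@Q0 runs 2, rem=1, I/O yield, promote→Q0. Q0=[P2,P3,P4] Q1=[P1] Q2=[]
t=24-25: P2@Q0 runs 1, rem=0, completes. Q0=[P3,P4] Q1=[P1] Q2=[]
t=25-27: P3@Q0 runs 2, rem=0, completes. Q0=[P4] Q1=[P1] Q2=[]
t=27-28: P4@Q0 runs 1, rem=0, completes. Q0=[] Q1=[P1] Q2=[]
t=28-32: P1@Q1 runs 4, rem=6, quantum used, demote→Q2. Q0=[] Q1=[] Q2=[P1]
t=32-38: P1@Q2 runs 6, rem=0, completes. Q0=[] Q1=[] Q2=[]

Answer: P1(0-3) P2(3-6) P3(6-8) P4(8-10) P2(10-13) P3(13-15) P4(15-17) P2(17-20) P3(20-22) P4(22-24) P2(24-25) P3(25-27) P4(27-28) P1(28-32) P1(32-38)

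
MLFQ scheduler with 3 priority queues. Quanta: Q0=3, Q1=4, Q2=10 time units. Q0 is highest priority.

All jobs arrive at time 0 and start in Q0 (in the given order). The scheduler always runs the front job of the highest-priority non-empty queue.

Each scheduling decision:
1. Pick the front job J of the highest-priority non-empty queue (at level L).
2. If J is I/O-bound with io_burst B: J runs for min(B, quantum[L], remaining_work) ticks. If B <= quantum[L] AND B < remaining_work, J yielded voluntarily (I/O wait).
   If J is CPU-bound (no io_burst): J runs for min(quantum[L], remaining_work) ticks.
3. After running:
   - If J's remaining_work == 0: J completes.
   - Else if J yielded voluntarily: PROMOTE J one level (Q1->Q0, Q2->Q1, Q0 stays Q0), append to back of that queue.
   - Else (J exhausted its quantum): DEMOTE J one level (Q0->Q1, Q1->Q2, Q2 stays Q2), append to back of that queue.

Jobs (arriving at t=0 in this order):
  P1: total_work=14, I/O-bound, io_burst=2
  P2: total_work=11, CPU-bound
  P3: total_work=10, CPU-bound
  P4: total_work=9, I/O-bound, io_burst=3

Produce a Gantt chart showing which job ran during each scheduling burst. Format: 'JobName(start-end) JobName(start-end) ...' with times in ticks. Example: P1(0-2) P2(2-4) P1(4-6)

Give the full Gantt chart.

Answer: P1(0-2) P2(2-5) P3(5-8) P4(8-11) P1(11-13) P4(13-16) P1(16-18) P4(18-21) P1(21-23) P1(23-25) P1(25-27) P1(27-29) P2(29-33) P3(33-37) P2(37-41) P3(41-44)

Derivation:
t=0-2: P1@Q0 runs 2, rem=12, I/O yield, promote→Q0. Q0=[P2,P3,P4,P1] Q1=[] Q2=[]
t=2-5: P2@Q0 runs 3, rem=8, quantum used, demote→Q1. Q0=[P3,P4,P1] Q1=[P2] Q2=[]
t=5-8: P3@Q0 runs 3, rem=7, quantum used, demote→Q1. Q0=[P4,P1] Q1=[P2,P3] Q2=[]
t=8-11: P4@Q0 runs 3, rem=6, I/O yield, promote→Q0. Q0=[P1,P4] Q1=[P2,P3] Q2=[]
t=11-13: P1@Q0 runs 2, rem=10, I/O yield, promote→Q0. Q0=[P4,P1] Q1=[P2,P3] Q2=[]
t=13-16: P4@Q0 runs 3, rem=3, I/O yield, promote→Q0. Q0=[P1,P4] Q1=[P2,P3] Q2=[]
t=16-18: P1@Q0 runs 2, rem=8, I/O yield, promote→Q0. Q0=[P4,P1] Q1=[P2,P3] Q2=[]
t=18-21: P4@Q0 runs 3, rem=0, completes. Q0=[P1] Q1=[P2,P3] Q2=[]
t=21-23: P1@Q0 runs 2, rem=6, I/O yield, promote→Q0. Q0=[P1] Q1=[P2,P3] Q2=[]
t=23-25: P1@Q0 runs 2, rem=4, I/O yield, promote→Q0. Q0=[P1] Q1=[P2,P3] Q2=[]
t=25-27: P1@Q0 runs 2, rem=2, I/O yield, promote→Q0. Q0=[P1] Q1=[P2,P3] Q2=[]
t=27-29: P1@Q0 runs 2, rem=0, completes. Q0=[] Q1=[P2,P3] Q2=[]
t=29-33: P2@Q1 runs 4, rem=4, quantum used, demote→Q2. Q0=[] Q1=[P3] Q2=[P2]
t=33-37: P3@Q1 runs 4, rem=3, quantum used, demote→Q2. Q0=[] Q1=[] Q2=[P2,P3]
t=37-41: P2@Q2 runs 4, rem=0, completes. Q0=[] Q1=[] Q2=[P3]
t=41-44: P3@Q2 runs 3, rem=0, completes. Q0=[] Q1=[] Q2=[]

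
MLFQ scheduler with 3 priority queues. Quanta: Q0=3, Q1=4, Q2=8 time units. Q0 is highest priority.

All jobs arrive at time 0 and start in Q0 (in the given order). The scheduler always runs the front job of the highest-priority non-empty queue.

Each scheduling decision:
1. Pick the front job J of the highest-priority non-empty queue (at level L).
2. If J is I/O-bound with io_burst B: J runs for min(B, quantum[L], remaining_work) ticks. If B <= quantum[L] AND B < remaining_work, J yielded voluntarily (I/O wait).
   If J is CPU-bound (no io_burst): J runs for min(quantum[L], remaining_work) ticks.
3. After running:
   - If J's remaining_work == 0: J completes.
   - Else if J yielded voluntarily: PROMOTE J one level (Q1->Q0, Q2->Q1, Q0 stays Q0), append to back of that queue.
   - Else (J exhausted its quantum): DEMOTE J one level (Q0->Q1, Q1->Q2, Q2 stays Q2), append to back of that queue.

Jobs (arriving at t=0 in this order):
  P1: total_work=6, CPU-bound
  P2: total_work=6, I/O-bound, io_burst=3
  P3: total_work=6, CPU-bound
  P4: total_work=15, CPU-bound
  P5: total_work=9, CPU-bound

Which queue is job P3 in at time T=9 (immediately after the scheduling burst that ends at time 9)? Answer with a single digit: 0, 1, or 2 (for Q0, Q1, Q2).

t=0-3: P1@Q0 runs 3, rem=3, quantum used, demote→Q1. Q0=[P2,P3,P4,P5] Q1=[P1] Q2=[]
t=3-6: P2@Q0 runs 3, rem=3, I/O yield, promote→Q0. Q0=[P3,P4,P5,P2] Q1=[P1] Q2=[]
t=6-9: P3@Q0 runs 3, rem=3, quantum used, demote→Q1. Q0=[P4,P5,P2] Q1=[P1,P3] Q2=[]
t=9-12: P4@Q0 runs 3, rem=12, quantum used, demote→Q1. Q0=[P5,P2] Q1=[P1,P3,P4] Q2=[]
t=12-15: P5@Q0 runs 3, rem=6, quantum used, demote→Q1. Q0=[P2] Q1=[P1,P3,P4,P5] Q2=[]
t=15-18: P2@Q0 runs 3, rem=0, completes. Q0=[] Q1=[P1,P3,P4,P5] Q2=[]
t=18-21: P1@Q1 runs 3, rem=0, completes. Q0=[] Q1=[P3,P4,P5] Q2=[]
t=21-24: P3@Q1 runs 3, rem=0, completes. Q0=[] Q1=[P4,P5] Q2=[]
t=24-28: P4@Q1 runs 4, rem=8, quantum used, demote→Q2. Q0=[] Q1=[P5] Q2=[P4]
t=28-32: P5@Q1 runs 4, rem=2, quantum used, demote→Q2. Q0=[] Q1=[] Q2=[P4,P5]
t=32-40: P4@Q2 runs 8, rem=0, completes. Q0=[] Q1=[] Q2=[P5]
t=40-42: P5@Q2 runs 2, rem=0, completes. Q0=[] Q1=[] Q2=[]

Answer: 1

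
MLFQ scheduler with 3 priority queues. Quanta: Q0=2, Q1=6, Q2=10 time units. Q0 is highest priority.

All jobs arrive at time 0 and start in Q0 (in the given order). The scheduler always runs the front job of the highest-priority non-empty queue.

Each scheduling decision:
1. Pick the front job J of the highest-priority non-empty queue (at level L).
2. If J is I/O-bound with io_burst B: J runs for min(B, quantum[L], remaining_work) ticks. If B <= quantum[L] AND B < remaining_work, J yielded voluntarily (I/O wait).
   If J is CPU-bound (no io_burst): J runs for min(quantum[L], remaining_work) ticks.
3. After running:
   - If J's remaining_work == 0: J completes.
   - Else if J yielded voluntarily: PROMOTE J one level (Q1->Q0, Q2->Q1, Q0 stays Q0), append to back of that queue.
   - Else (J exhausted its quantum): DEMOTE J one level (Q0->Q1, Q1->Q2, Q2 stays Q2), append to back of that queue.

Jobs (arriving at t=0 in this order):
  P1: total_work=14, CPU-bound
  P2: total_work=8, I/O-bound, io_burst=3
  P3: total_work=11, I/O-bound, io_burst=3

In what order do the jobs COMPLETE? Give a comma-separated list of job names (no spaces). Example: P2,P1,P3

Answer: P2,P3,P1

Derivation:
t=0-2: P1@Q0 runs 2, rem=12, quantum used, demote→Q1. Q0=[P2,P3] Q1=[P1] Q2=[]
t=2-4: P2@Q0 runs 2, rem=6, quantum used, demote→Q1. Q0=[P3] Q1=[P1,P2] Q2=[]
t=4-6: P3@Q0 runs 2, rem=9, quantum used, demote→Q1. Q0=[] Q1=[P1,P2,P3] Q2=[]
t=6-12: P1@Q1 runs 6, rem=6, quantum used, demote→Q2. Q0=[] Q1=[P2,P3] Q2=[P1]
t=12-15: P2@Q1 runs 3, rem=3, I/O yield, promote→Q0. Q0=[P2] Q1=[P3] Q2=[P1]
t=15-17: P2@Q0 runs 2, rem=1, quantum used, demote→Q1. Q0=[] Q1=[P3,P2] Q2=[P1]
t=17-20: P3@Q1 runs 3, rem=6, I/O yield, promote→Q0. Q0=[P3] Q1=[P2] Q2=[P1]
t=20-22: P3@Q0 runs 2, rem=4, quantum used, demote→Q1. Q0=[] Q1=[P2,P3] Q2=[P1]
t=22-23: P2@Q1 runs 1, rem=0, completes. Q0=[] Q1=[P3] Q2=[P1]
t=23-26: P3@Q1 runs 3, rem=1, I/O yield, promote→Q0. Q0=[P3] Q1=[] Q2=[P1]
t=26-27: P3@Q0 runs 1, rem=0, completes. Q0=[] Q1=[] Q2=[P1]
t=27-33: P1@Q2 runs 6, rem=0, completes. Q0=[] Q1=[] Q2=[]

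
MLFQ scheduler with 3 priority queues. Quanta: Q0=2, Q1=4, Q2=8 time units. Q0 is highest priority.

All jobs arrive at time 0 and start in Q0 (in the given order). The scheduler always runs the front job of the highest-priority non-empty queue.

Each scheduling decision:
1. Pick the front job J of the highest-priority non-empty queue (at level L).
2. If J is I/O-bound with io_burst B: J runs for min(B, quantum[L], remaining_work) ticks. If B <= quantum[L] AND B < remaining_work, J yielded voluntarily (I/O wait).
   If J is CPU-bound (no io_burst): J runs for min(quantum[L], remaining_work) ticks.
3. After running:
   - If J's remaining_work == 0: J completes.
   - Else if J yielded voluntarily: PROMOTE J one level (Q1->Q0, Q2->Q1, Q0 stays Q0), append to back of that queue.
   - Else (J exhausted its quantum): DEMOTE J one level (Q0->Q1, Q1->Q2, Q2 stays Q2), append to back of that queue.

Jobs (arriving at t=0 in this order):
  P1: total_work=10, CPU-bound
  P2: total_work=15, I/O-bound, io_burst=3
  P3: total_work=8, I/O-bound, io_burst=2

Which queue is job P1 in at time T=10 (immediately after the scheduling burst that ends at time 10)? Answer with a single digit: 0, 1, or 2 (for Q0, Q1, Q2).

Answer: 1

Derivation:
t=0-2: P1@Q0 runs 2, rem=8, quantum used, demote→Q1. Q0=[P2,P3] Q1=[P1] Q2=[]
t=2-4: P2@Q0 runs 2, rem=13, quantum used, demote→Q1. Q0=[P3] Q1=[P1,P2] Q2=[]
t=4-6: P3@Q0 runs 2, rem=6, I/O yield, promote→Q0. Q0=[P3] Q1=[P1,P2] Q2=[]
t=6-8: P3@Q0 runs 2, rem=4, I/O yield, promote→Q0. Q0=[P3] Q1=[P1,P2] Q2=[]
t=8-10: P3@Q0 runs 2, rem=2, I/O yield, promote→Q0. Q0=[P3] Q1=[P1,P2] Q2=[]
t=10-12: P3@Q0 runs 2, rem=0, completes. Q0=[] Q1=[P1,P2] Q2=[]
t=12-16: P1@Q1 runs 4, rem=4, quantum used, demote→Q2. Q0=[] Q1=[P2] Q2=[P1]
t=16-19: P2@Q1 runs 3, rem=10, I/O yield, promote→Q0. Q0=[P2] Q1=[] Q2=[P1]
t=19-21: P2@Q0 runs 2, rem=8, quantum used, demote→Q1. Q0=[] Q1=[P2] Q2=[P1]
t=21-24: P2@Q1 runs 3, rem=5, I/O yield, promote→Q0. Q0=[P2] Q1=[] Q2=[P1]
t=24-26: P2@Q0 runs 2, rem=3, quantum used, demote→Q1. Q0=[] Q1=[P2] Q2=[P1]
t=26-29: P2@Q1 runs 3, rem=0, completes. Q0=[] Q1=[] Q2=[P1]
t=29-33: P1@Q2 runs 4, rem=0, completes. Q0=[] Q1=[] Q2=[]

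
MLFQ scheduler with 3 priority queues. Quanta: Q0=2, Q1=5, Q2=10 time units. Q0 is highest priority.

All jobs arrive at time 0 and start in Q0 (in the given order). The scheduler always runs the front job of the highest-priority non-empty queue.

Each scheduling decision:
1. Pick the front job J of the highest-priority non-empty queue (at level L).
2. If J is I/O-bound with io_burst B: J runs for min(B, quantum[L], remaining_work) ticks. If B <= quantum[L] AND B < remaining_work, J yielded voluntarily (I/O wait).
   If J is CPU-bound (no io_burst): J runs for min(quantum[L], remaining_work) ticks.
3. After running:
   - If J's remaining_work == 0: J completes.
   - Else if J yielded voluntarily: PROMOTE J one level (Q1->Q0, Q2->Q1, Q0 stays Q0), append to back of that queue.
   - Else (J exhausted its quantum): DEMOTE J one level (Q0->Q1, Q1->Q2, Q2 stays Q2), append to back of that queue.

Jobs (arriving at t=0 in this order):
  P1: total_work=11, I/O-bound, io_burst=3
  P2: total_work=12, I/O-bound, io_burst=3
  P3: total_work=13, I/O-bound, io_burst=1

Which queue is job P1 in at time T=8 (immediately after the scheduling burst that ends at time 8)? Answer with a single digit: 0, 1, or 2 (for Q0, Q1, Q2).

t=0-2: P1@Q0 runs 2, rem=9, quantum used, demote→Q1. Q0=[P2,P3] Q1=[P1] Q2=[]
t=2-4: P2@Q0 runs 2, rem=10, quantum used, demote→Q1. Q0=[P3] Q1=[P1,P2] Q2=[]
t=4-5: P3@Q0 runs 1, rem=12, I/O yield, promote→Q0. Q0=[P3] Q1=[P1,P2] Q2=[]
t=5-6: P3@Q0 runs 1, rem=11, I/O yield, promote→Q0. Q0=[P3] Q1=[P1,P2] Q2=[]
t=6-7: P3@Q0 runs 1, rem=10, I/O yield, promote→Q0. Q0=[P3] Q1=[P1,P2] Q2=[]
t=7-8: P3@Q0 runs 1, rem=9, I/O yield, promote→Q0. Q0=[P3] Q1=[P1,P2] Q2=[]
t=8-9: P3@Q0 runs 1, rem=8, I/O yield, promote→Q0. Q0=[P3] Q1=[P1,P2] Q2=[]
t=9-10: P3@Q0 runs 1, rem=7, I/O yield, promote→Q0. Q0=[P3] Q1=[P1,P2] Q2=[]
t=10-11: P3@Q0 runs 1, rem=6, I/O yield, promote→Q0. Q0=[P3] Q1=[P1,P2] Q2=[]
t=11-12: P3@Q0 runs 1, rem=5, I/O yield, promote→Q0. Q0=[P3] Q1=[P1,P2] Q2=[]
t=12-13: P3@Q0 runs 1, rem=4, I/O yield, promote→Q0. Q0=[P3] Q1=[P1,P2] Q2=[]
t=13-14: P3@Q0 runs 1, rem=3, I/O yield, promote→Q0. Q0=[P3] Q1=[P1,P2] Q2=[]
t=14-15: P3@Q0 runs 1, rem=2, I/O yield, promote→Q0. Q0=[P3] Q1=[P1,P2] Q2=[]
t=15-16: P3@Q0 runs 1, rem=1, I/O yield, promote→Q0. Q0=[P3] Q1=[P1,P2] Q2=[]
t=16-17: P3@Q0 runs 1, rem=0, completes. Q0=[] Q1=[P1,P2] Q2=[]
t=17-20: P1@Q1 runs 3, rem=6, I/O yield, promote→Q0. Q0=[P1] Q1=[P2] Q2=[]
t=20-22: P1@Q0 runs 2, rem=4, quantum used, demote→Q1. Q0=[] Q1=[P2,P1] Q2=[]
t=22-25: P2@Q1 runs 3, rem=7, I/O yield, promote→Q0. Q0=[P2] Q1=[P1] Q2=[]
t=25-27: P2@Q0 runs 2, rem=5, quantum used, demote→Q1. Q0=[] Q1=[P1,P2] Q2=[]
t=27-30: P1@Q1 runs 3, rem=1, I/O yield, promote→Q0. Q0=[P1] Q1=[P2] Q2=[]
t=30-31: P1@Q0 runs 1, rem=0, completes. Q0=[] Q1=[P2] Q2=[]
t=31-34: P2@Q1 runs 3, rem=2, I/O yield, promote→Q0. Q0=[P2] Q1=[] Q2=[]
t=34-36: P2@Q0 runs 2, rem=0, completes. Q0=[] Q1=[] Q2=[]

Answer: 1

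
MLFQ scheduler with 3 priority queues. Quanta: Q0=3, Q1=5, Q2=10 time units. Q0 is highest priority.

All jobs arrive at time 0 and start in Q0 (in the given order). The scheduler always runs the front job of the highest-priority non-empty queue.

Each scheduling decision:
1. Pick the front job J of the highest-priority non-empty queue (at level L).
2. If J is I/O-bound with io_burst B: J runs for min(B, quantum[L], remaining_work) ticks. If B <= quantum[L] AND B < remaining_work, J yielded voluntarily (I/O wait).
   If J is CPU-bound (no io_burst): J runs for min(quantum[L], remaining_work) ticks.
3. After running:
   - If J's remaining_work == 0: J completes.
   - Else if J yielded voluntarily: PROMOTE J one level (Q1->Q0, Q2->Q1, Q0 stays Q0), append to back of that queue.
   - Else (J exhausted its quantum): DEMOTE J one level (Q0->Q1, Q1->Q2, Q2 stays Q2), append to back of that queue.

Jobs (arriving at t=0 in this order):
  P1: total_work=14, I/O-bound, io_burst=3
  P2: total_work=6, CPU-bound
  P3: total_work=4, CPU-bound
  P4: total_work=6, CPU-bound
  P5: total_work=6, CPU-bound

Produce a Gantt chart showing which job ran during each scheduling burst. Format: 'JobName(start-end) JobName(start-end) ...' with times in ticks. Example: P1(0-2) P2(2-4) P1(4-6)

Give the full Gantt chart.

Answer: P1(0-3) P2(3-6) P3(6-9) P4(9-12) P5(12-15) P1(15-18) P1(18-21) P1(21-24) P1(24-26) P2(26-29) P3(29-30) P4(30-33) P5(33-36)

Derivation:
t=0-3: P1@Q0 runs 3, rem=11, I/O yield, promote→Q0. Q0=[P2,P3,P4,P5,P1] Q1=[] Q2=[]
t=3-6: P2@Q0 runs 3, rem=3, quantum used, demote→Q1. Q0=[P3,P4,P5,P1] Q1=[P2] Q2=[]
t=6-9: P3@Q0 runs 3, rem=1, quantum used, demote→Q1. Q0=[P4,P5,P1] Q1=[P2,P3] Q2=[]
t=9-12: P4@Q0 runs 3, rem=3, quantum used, demote→Q1. Q0=[P5,P1] Q1=[P2,P3,P4] Q2=[]
t=12-15: P5@Q0 runs 3, rem=3, quantum used, demote→Q1. Q0=[P1] Q1=[P2,P3,P4,P5] Q2=[]
t=15-18: P1@Q0 runs 3, rem=8, I/O yield, promote→Q0. Q0=[P1] Q1=[P2,P3,P4,P5] Q2=[]
t=18-21: P1@Q0 runs 3, rem=5, I/O yield, promote→Q0. Q0=[P1] Q1=[P2,P3,P4,P5] Q2=[]
t=21-24: P1@Q0 runs 3, rem=2, I/O yield, promote→Q0. Q0=[P1] Q1=[P2,P3,P4,P5] Q2=[]
t=24-26: P1@Q0 runs 2, rem=0, completes. Q0=[] Q1=[P2,P3,P4,P5] Q2=[]
t=26-29: P2@Q1 runs 3, rem=0, completes. Q0=[] Q1=[P3,P4,P5] Q2=[]
t=29-30: P3@Q1 runs 1, rem=0, completes. Q0=[] Q1=[P4,P5] Q2=[]
t=30-33: P4@Q1 runs 3, rem=0, completes. Q0=[] Q1=[P5] Q2=[]
t=33-36: P5@Q1 runs 3, rem=0, completes. Q0=[] Q1=[] Q2=[]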